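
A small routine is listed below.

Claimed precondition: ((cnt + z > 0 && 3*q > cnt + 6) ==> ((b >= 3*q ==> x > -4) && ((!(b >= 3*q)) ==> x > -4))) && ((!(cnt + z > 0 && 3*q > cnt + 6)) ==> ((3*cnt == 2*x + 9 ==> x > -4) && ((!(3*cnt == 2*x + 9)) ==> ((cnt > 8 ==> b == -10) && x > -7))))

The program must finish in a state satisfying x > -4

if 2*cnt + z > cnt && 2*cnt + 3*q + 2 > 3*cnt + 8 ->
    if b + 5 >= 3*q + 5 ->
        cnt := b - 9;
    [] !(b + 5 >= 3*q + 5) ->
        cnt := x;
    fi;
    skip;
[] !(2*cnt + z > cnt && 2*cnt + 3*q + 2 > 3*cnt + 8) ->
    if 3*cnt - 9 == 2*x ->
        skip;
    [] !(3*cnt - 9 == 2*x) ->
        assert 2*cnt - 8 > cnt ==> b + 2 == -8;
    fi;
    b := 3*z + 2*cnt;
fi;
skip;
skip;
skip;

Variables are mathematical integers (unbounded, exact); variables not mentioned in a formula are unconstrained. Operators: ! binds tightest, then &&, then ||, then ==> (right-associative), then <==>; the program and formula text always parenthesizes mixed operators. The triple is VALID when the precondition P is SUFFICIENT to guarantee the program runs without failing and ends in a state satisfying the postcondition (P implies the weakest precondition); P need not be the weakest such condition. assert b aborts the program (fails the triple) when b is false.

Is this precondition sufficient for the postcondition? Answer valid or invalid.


Working backward. After the program, x > -4 must hold.
Before skip: x > -4
Before skip: x > -4
Before skip: x > -4
Then branch requires (b >= 3*q ==> x > -4) && ((!(b >= 3*q)) ==> x > -4); else branch requires (3*cnt == 2*x + 9 ==> x > -4) && ((!(3*cnt == 2*x + 9)) ==> ((cnt > 8 ==> b == -10) && x > -4)).
Before the if: ((cnt + z > 0 && 3*q > cnt + 6) ==> ((b >= 3*q ==> x > -4) && ((!(b >= 3*q)) ==> x > -4))) && ((!(cnt + z > 0 && 3*q > cnt + 6)) ==> ((3*cnt == 2*x + 9 ==> x > -4) && ((!(3*cnt == 2*x + 9)) ==> ((cnt > 8 ==> b == -10) && x > -4))))
The weakest precondition is ((cnt + z > 0 && 3*q > cnt + 6) ==> ((b >= 3*q ==> x > -4) && ((!(b >= 3*q)) ==> x > -4))) && ((!(cnt + z > 0 && 3*q > cnt + 6)) ==> ((3*cnt == 2*x + 9 ==> x > -4) && ((!(3*cnt == 2*x + 9)) ==> ((cnt > 8 ==> b == -10) && x > -4)))).
Check whether ((cnt + z > 0 && 3*q > cnt + 6) ==> ((b >= 3*q ==> x > -4) && ((!(b >= 3*q)) ==> x > -4))) && ((!(cnt + z > 0 && 3*q > cnt + 6)) ==> ((3*cnt == 2*x + 9 ==> x > -4) && ((!(3*cnt == 2*x + 9)) ==> ((cnt > 8 ==> b == -10) && x > -7)))) implies it.
Countermodel: at the initial state b = -10, cnt = 0, q = 3, x = -5, z = 0, the precondition holds but the weakest precondition fails.
Answer: invalid


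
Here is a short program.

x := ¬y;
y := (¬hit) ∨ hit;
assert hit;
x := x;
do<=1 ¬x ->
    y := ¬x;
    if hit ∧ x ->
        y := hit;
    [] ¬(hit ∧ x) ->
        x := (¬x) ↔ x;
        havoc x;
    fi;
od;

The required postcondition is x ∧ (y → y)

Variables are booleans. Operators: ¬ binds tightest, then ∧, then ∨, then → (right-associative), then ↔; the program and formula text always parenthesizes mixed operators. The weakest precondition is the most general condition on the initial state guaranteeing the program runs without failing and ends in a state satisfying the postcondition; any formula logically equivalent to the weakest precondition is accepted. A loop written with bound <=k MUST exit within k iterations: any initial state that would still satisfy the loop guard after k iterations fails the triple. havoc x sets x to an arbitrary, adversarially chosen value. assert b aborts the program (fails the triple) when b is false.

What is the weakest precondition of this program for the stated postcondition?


Working backward. After the program, the postcondition x ∧ (y → y) must hold; in canonical form it is x.
Before the loop (bound <=1), unroll the exhaustion recursion (WP_0 = exit-now case; WP_j = one more guarded iteration, up to j = 1):
  WP_0: x
  WP_1: (¬x) → (((hit ∧ x) → x) ∧ hit ∧ x)
So before the loop: (¬x) → (((hit ∧ x) → x) ∧ hit ∧ x)
Before x := x: (¬x) → (((hit ∧ x) → x) ∧ hit ∧ x)
Before assert hit: hit ∧ ((¬x) → (((hit ∧ x) → x) ∧ hit ∧ x))
Before y := (¬hit) ∨ hit: hit ∧ ((¬x) → (((hit ∧ x) → x) ∧ hit ∧ x))
Before x := ¬y: hit ∧ (y → (((hit ∧ (¬y)) → (¬y)) ∧ hit ∧ (¬y)))
Answer: WP = hit ∧ (y → (((hit ∧ (¬y)) → (¬y)) ∧ hit ∧ (¬y)))


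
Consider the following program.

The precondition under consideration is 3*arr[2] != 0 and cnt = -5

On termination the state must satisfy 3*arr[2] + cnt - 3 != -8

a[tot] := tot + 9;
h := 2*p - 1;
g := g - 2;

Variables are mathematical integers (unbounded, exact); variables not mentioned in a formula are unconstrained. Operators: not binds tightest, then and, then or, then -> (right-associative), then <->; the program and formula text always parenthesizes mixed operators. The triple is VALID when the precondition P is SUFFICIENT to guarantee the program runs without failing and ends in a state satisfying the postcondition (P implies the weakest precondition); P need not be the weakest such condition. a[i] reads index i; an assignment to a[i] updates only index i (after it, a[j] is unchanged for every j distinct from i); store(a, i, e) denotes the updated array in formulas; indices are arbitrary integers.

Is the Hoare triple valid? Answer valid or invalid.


Working backward. After the program, the postcondition 3*arr[2] + cnt - 3 != -8 must hold; in canonical form it is 3*arr[2] + cnt != -5.
Before g := g - 2: 3*arr[2] + cnt != -5
Before h := 2*p - 1: 3*arr[2] + cnt != -5
Before a[tot] := tot + 9: 3*arr[2] + cnt != -5
The weakest precondition is 3*arr[2] + cnt != -5.
Check whether 3*arr[2] != 0 and cnt = -5 implies it.
Every state satisfying the precondition satisfies the weakest precondition: the implication holds.
Answer: valid


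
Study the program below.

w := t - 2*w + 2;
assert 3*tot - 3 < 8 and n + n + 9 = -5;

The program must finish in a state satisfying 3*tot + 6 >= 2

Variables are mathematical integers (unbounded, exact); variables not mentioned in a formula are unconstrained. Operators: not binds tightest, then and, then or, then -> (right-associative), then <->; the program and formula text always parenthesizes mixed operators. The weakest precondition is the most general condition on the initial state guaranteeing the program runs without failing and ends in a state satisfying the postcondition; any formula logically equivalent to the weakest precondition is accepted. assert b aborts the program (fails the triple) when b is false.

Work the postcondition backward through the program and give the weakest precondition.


Working backward. After the program, the postcondition 3*tot + 6 >= 2 must hold; in canonical form it is 3*tot >= -4.
Before assert 3*tot - 3 < 8 and n + n + 9 = -5: 3*tot < 11 and 2*n = -14 and 3*tot >= -4
Before w := t - 2*w + 2: 3*tot < 11 and 2*n = -14 and 3*tot >= -4
Answer: WP = 3*tot < 11 and 2*n = -14 and 3*tot >= -4


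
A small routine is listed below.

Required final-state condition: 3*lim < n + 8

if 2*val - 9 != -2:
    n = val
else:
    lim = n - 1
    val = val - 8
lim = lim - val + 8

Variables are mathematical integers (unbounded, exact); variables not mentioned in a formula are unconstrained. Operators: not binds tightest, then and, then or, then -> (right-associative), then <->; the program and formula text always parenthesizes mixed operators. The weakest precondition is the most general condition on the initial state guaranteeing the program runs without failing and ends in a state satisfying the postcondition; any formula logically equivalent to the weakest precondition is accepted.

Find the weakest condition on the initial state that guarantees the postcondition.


Working backward. After the program, 3*lim < n + 8 must hold.
Before lim := lim - val + 8: 3*lim < n + 3*val - 16
Then branch requires 3*lim < 4*val - 16; else branch requires 2*n < 3*val - 37.
Before the if: (2*val != 7 -> 3*lim < 4*val - 16) and ((not (2*val != 7)) -> 2*n < 3*val - 37)
Answer: WP = (2*val != 7 -> 3*lim < 4*val - 16) and ((not (2*val != 7)) -> 2*n < 3*val - 37)


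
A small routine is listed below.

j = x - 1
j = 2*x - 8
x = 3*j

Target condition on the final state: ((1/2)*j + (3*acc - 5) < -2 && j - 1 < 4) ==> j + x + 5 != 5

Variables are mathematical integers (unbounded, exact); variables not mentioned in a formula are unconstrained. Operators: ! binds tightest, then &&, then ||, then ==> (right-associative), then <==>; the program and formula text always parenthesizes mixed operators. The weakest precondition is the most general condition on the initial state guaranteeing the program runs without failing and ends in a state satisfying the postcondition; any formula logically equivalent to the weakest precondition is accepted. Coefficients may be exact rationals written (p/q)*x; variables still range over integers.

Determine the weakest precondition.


Working backward. After the program, the postcondition ((1/2)*j + (3*acc - 5) < -2 && j - 1 < 4) ==> j + x + 5 != 5 must hold; in canonical form it is (3*acc + (1/2)*j < 3 && j < 5) ==> j + x != 0.
Before x := 3*j: (3*acc + (1/2)*j < 3 && j < 5) ==> 4*j != 0
Before j := 2*x - 8: (3*acc + x < 7 && 2*x < 13) ==> 8*x != 32
Before j := x - 1: (3*acc + x < 7 && 2*x < 13) ==> 8*x != 32
Answer: WP = (3*acc + x < 7 && 2*x < 13) ==> 8*x != 32


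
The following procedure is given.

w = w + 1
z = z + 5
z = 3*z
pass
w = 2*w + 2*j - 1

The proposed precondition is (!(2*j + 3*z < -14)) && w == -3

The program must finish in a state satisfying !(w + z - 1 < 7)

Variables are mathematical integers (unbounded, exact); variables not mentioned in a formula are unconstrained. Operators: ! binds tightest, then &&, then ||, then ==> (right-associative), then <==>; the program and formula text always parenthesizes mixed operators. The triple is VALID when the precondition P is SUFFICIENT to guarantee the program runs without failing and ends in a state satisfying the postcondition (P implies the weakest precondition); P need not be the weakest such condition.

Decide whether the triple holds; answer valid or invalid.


Working backward. After the program, the postcondition !(w + z - 1 < 7) must hold; in canonical form it is !(w + z < 8).
Before w := 2*w + 2*j - 1: !(2*j + 2*w + z < 9)
Before skip: !(2*j + 2*w + z < 9)
Before z := 3*z: !(2*j + 2*w + 3*z < 9)
Before z := z + 5: !(2*j + 2*w + 3*z < -6)
Before w := w + 1: !(2*j + 2*w + 3*z < -8)
The weakest precondition is !(2*j + 2*w + 3*z < -8).
Check whether (!(2*j + 3*z < -14)) && w == -3 implies it.
Countermodel: at the initial state j = -3, w = -3, z = 1, the precondition holds but the weakest precondition fails.
Answer: invalid


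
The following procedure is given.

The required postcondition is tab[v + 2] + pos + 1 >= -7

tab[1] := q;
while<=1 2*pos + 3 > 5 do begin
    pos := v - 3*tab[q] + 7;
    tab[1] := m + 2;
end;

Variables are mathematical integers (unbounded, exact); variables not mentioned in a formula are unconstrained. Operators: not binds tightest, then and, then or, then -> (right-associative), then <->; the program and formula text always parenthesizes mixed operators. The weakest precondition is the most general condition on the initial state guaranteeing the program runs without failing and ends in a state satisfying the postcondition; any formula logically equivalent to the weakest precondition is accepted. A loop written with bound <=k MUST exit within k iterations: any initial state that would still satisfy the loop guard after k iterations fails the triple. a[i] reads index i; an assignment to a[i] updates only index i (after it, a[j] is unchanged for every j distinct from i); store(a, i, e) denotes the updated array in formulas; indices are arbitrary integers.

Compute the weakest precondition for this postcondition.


Working backward. After the program, the postcondition tab[v + 2] + pos + 1 >= -7 must hold; in canonical form it is tab[v + 2] + pos >= -8.
Before the loop (bound <=1), unroll the exhaustion recursion (WP_0 = exit-now case; WP_j = one more guarded iteration, up to j = 1):
  WP_0: (not (2*pos > 2)) and tab[v + 2] + pos >= -8
  WP_1: (2*pos > 2 -> ((not (2*v > 6*tab[q] - 12)) and store(tab, 1, m + 2)[v + 2] + v >= 3*tab[q] - 15)) and ((not (2*pos > 2)) -> tab[v + 2] + pos >= -8)
So before the loop: (2*pos > 2 -> ((not (2*v > 6*tab[q] - 12)) and store(tab, 1, m + 2)[v + 2] + v >= 3*tab[q] - 15)) and ((not (2*pos > 2)) -> tab[v + 2] + pos >= -8)
Before tab[1] := q: (2*pos > 2 -> ((not (2*v > 6*store(tab, 1, q)[q] - 12)) and store(store(tab, 1, q), 1, m + 2)[v + 2] + v >= 3*store(tab, 1, q)[q] - 15)) and ((not (2*pos > 2)) -> store(tab, 1, q)[v + 2] + pos >= -8)
Answer: WP = (2*pos > 2 -> ((not (2*v > 6*store(tab, 1, q)[q] - 12)) and store(store(tab, 1, q), 1, m + 2)[v + 2] + v >= 3*store(tab, 1, q)[q] - 15)) and ((not (2*pos > 2)) -> store(tab, 1, q)[v + 2] + pos >= -8)


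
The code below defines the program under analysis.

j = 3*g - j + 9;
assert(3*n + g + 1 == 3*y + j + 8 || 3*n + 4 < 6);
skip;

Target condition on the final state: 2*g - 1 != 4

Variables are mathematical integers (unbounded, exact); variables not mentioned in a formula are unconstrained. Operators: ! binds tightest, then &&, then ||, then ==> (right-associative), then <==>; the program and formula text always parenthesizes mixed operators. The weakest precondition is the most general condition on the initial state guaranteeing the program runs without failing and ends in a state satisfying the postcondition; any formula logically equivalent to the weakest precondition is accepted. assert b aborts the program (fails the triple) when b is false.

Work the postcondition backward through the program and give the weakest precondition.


Working backward. After the program, the postcondition 2*g - 1 != 4 must hold; in canonical form it is 2*g != 5.
Before skip: 2*g != 5
Before assert 3*n + g + 1 == 3*y + j + 8 || 3*n + 4 < 6: (g + 3*n == j + 3*y + 7 || 3*n < 2) && 2*g != 5
Before j := 3*g - j + 9: (j + 3*n == 2*g + 3*y + 16 || 3*n < 2) && 2*g != 5
Answer: WP = (j + 3*n == 2*g + 3*y + 16 || 3*n < 2) && 2*g != 5


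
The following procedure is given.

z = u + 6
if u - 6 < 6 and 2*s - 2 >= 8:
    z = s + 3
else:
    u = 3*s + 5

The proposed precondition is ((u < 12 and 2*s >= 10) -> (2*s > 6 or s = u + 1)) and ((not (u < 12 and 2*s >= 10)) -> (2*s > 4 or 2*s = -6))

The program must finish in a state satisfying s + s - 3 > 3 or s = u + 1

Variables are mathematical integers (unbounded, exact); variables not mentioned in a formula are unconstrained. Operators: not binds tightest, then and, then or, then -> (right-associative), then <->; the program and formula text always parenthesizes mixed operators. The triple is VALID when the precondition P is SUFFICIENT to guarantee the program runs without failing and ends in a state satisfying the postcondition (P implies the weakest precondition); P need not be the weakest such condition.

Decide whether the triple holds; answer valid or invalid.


Working backward. After the program, the postcondition s + s - 3 > 3 or s = u + 1 must hold; in canonical form it is 2*s > 6 or s = u + 1.
Then branch requires 2*s > 6 or s = u + 1; else branch requires 2*s > 6 or 2*s = -6.
Before the if: ((u < 12 and 2*s >= 10) -> (2*s > 6 or s = u + 1)) and ((not (u < 12 and 2*s >= 10)) -> (2*s > 6 or 2*s = -6))
Before z := u + 6: ((u < 12 and 2*s >= 10) -> (2*s > 6 or s = u + 1)) and ((not (u < 12 and 2*s >= 10)) -> (2*s > 6 or 2*s = -6))
The weakest precondition is ((u < 12 and 2*s >= 10) -> (2*s > 6 or s = u + 1)) and ((not (u < 12 and 2*s >= 10)) -> (2*s > 6 or 2*s = -6)).
Check whether ((u < 12 and 2*s >= 10) -> (2*s > 6 or s = u + 1)) and ((not (u < 12 and 2*s >= 10)) -> (2*s > 4 or 2*s = -6)) implies it.
Countermodel: at the initial state s = 3, u = 0, the precondition holds but the weakest precondition fails.
Answer: invalid


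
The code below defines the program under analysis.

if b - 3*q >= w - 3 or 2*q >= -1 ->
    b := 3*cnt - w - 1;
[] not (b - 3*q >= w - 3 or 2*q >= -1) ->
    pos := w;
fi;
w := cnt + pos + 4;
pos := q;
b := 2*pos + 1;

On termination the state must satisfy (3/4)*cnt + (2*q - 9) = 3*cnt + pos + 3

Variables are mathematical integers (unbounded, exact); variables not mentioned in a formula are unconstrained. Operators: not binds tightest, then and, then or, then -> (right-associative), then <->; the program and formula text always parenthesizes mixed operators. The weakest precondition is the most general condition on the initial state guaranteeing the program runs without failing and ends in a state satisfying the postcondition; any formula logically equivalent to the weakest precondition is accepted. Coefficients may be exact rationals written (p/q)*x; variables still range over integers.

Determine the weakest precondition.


Working backward. After the program, the postcondition (3/4)*cnt + (2*q - 9) = 3*cnt + pos + 3 must hold; in canonical form it is 2*q = (9/4)*cnt + pos + 12.
Before b := 2*pos + 1: 2*q = (9/4)*cnt + pos + 12
Before pos := q: q = (9/4)*cnt + 12
Before w := cnt + pos + 4: q = (9/4)*cnt + 12
Then branch requires q = (9/4)*cnt + 12; else branch requires q = (9/4)*cnt + 12.
Before the if: ((b >= 3*q + w - 3 or 2*q >= -1) -> q = (9/4)*cnt + 12) and ((not (b >= 3*q + w - 3 or 2*q >= -1)) -> q = (9/4)*cnt + 12)
Answer: WP = ((b >= 3*q + w - 3 or 2*q >= -1) -> q = (9/4)*cnt + 12) and ((not (b >= 3*q + w - 3 or 2*q >= -1)) -> q = (9/4)*cnt + 12)


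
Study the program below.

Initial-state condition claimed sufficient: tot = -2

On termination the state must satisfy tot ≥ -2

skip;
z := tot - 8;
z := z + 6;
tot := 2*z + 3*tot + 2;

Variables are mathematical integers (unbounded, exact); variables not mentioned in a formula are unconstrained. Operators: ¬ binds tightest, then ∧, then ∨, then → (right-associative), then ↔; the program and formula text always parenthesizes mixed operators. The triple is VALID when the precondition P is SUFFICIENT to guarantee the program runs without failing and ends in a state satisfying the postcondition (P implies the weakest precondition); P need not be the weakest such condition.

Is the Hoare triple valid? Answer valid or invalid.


Working backward. After the program, tot ≥ -2 must hold.
Before tot := 2*z + 3*tot + 2: 3*tot + 2*z ≥ -4
Before z := z + 6: 3*tot + 2*z ≥ -16
Before z := tot - 8: 5*tot ≥ 0
Before skip: 5*tot ≥ 0
The weakest precondition is 5*tot ≥ 0.
Check whether tot = -2 implies it.
Countermodel: at the initial state tot = -2, the precondition holds but the weakest precondition fails.
Answer: invalid


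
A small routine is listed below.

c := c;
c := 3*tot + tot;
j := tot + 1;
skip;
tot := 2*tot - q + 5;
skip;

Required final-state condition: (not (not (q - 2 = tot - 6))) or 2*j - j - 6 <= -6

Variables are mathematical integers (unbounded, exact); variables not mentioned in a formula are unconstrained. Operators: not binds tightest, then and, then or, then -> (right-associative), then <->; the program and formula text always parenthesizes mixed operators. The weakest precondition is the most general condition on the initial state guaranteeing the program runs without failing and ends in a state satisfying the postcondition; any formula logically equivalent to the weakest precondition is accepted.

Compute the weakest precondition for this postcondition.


Working backward. After the program, the postcondition (not (not (q - 2 = tot - 6))) or 2*j - j - 6 <= -6 must hold; in canonical form it is q = tot - 4 or j <= 0.
Before skip: q = tot - 4 or j <= 0
Before tot := 2*tot - q + 5: 2*q = 2*tot + 1 or j <= 0
Before skip: 2*q = 2*tot + 1 or j <= 0
Before j := tot + 1: 2*q = 2*tot + 1 or tot <= -1
Before c := 3*tot + tot: 2*q = 2*tot + 1 or tot <= -1
Before c := c: 2*q = 2*tot + 1 or tot <= -1
Answer: WP = 2*q = 2*tot + 1 or tot <= -1


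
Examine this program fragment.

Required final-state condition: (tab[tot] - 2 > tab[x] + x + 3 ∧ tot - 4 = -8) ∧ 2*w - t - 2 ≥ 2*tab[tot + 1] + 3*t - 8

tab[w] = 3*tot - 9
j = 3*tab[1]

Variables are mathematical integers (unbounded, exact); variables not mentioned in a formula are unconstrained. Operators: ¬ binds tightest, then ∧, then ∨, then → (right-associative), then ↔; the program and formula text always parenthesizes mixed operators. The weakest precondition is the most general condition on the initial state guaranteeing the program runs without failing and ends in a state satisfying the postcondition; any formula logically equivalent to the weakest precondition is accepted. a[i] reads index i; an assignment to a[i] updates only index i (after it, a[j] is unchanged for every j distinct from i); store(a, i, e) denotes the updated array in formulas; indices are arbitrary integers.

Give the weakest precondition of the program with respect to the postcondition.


Working backward. After the program, the postcondition (tab[tot] - 2 > tab[x] + x + 3 ∧ tot - 4 = -8) ∧ 2*w - t - 2 ≥ 2*tab[tot + 1] + 3*t - 8 must hold; in canonical form it is tab[tot] > tab[x] + x + 5 ∧ tot = -4 ∧ 2*w ≥ 2*tab[tot + 1] + 4*t - 6.
Before j := 3*tab[1]: tab[tot] > tab[x] + x + 5 ∧ tot = -4 ∧ 2*w ≥ 2*tab[tot + 1] + 4*t - 6
Before tab[w] := 3*tot - 9: store(tab, w, 3*tot - 9)[tot] > store(tab, w, 3*tot - 9)[x] + x + 5 ∧ tot = -4 ∧ 2*w ≥ 2*store(tab, w, 3*tot - 9)[tot + 1] + 4*t - 6
Answer: WP = store(tab, w, 3*tot - 9)[tot] > store(tab, w, 3*tot - 9)[x] + x + 5 ∧ tot = -4 ∧ 2*w ≥ 2*store(tab, w, 3*tot - 9)[tot + 1] + 4*t - 6


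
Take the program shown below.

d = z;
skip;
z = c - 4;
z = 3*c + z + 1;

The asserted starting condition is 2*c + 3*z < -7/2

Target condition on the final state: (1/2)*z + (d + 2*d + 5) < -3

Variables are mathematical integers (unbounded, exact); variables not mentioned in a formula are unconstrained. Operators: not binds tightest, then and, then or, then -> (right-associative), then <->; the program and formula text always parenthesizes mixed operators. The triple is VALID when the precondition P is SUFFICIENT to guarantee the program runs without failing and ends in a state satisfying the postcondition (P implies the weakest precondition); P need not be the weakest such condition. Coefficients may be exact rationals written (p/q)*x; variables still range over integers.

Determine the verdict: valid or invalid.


Working backward. After the program, the postcondition (1/2)*z + (d + 2*d + 5) < -3 must hold; in canonical form it is 3*d + (1/2)*z < -8.
Before z := 3*c + z + 1: (3/2)*c + 3*d + (1/2)*z < -17/2
Before z := c - 4: 2*c + 3*d < -13/2
Before skip: 2*c + 3*d < -13/2
Before d := z: 2*c + 3*z < -13/2
The weakest precondition is 2*c + 3*z < -13/2.
Check whether 2*c + 3*z < -7/2 implies it.
Countermodel: at the initial state c = 1, z = -2, the precondition holds but the weakest precondition fails.
Answer: invalid


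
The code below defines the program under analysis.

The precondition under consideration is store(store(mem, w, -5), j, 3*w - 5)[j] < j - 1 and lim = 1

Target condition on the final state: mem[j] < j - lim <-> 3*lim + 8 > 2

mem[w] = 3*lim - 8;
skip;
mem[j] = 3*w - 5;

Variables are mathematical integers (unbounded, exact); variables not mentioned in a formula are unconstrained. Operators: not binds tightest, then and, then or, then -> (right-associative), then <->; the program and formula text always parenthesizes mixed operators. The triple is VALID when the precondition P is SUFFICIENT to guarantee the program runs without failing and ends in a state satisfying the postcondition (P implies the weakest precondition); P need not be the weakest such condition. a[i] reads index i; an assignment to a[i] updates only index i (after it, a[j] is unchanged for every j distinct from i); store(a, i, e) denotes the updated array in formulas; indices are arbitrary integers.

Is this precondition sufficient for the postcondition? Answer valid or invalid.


Working backward. After the program, the postcondition mem[j] < j - lim <-> 3*lim + 8 > 2 must hold; in canonical form it is mem[j] + lim < j <-> 3*lim > -6.
Before mem[j] := 3*w - 5: store(mem, j, 3*w - 5)[j] + lim < j <-> 3*lim > -6
Before skip: store(mem, j, 3*w - 5)[j] + lim < j <-> 3*lim > -6
Before mem[w] := 3*lim - 8: store(store(mem, w, 3*lim - 8), j, 3*w - 5)[j] + lim < j <-> 3*lim > -6
The weakest precondition is store(store(mem, w, 3*lim - 8), j, 3*w - 5)[j] + lim < j <-> 3*lim > -6.
Check whether store(store(mem, w, -5), j, 3*w - 5)[j] < j - 1 and lim = 1 implies it.
Every state satisfying the precondition satisfies the weakest precondition: the implication holds.
Answer: valid


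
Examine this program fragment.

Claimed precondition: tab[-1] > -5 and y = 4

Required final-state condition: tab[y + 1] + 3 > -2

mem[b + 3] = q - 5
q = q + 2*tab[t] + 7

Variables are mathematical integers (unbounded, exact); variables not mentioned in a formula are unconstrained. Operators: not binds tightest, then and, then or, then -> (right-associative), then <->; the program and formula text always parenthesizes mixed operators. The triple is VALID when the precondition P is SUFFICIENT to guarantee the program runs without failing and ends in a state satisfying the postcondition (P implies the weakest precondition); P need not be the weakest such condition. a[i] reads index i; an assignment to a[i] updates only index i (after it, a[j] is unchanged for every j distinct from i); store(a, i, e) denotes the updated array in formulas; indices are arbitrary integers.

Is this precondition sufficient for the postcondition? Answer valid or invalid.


Working backward. After the program, the postcondition tab[y + 1] + 3 > -2 must hold; in canonical form it is tab[y + 1] > -5.
Before q := q + 2*tab[t] + 7: tab[y + 1] > -5
Before mem[b + 3] := q - 5: tab[y + 1] > -5
The weakest precondition is tab[y + 1] > -5.
Check whether tab[-1] > -5 and y = 4 implies it.
Countermodel: at the initial state tab = {[-1] = 0, [5] = -5, elsewhere 0}, y = 4, the precondition holds but the weakest precondition fails.
Answer: invalid


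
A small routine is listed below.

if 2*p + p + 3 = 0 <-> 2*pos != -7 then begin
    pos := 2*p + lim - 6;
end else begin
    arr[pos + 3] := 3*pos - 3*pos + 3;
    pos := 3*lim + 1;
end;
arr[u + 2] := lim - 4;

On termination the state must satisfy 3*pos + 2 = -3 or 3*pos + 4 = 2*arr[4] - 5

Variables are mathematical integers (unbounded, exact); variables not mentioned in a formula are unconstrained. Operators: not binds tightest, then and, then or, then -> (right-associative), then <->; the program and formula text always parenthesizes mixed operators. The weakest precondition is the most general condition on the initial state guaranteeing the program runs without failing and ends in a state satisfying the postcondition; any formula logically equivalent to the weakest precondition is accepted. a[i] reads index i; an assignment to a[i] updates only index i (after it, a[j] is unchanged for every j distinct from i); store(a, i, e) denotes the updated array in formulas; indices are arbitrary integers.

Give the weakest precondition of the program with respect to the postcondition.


Working backward. After the program, the postcondition 3*pos + 2 = -3 or 3*pos + 4 = 2*arr[4] - 5 must hold; in canonical form it is 3*pos = -5 or 3*pos = 2*arr[4] - 9.
Before arr[u + 2] := lim - 4: 3*pos = -5 or 3*pos = 2*store(arr, u + 2, lim - 4)[4] - 9
Then branch requires 3*lim + 6*p = 13 or 3*lim + 6*p = 2*store(arr, u + 2, lim - 4)[4] + 9; else branch requires 9*lim = -8 or 9*lim = 2*store(store(arr, pos + 3, 3), u + 2, lim - 4)[4] - 12.
Before the if: ((3*p = -3 <-> 2*pos != -7) -> (3*lim + 6*p = 13 or 3*lim + 6*p = 2*store(arr, u + 2, lim - 4)[4] + 9)) and ((not (3*p = -3 <-> 2*pos != -7)) -> (9*lim = -8 or 9*lim = 2*store(store(arr, pos + 3, 3), u + 2, lim - 4)[4] - 12))
Answer: WP = ((3*p = -3 <-> 2*pos != -7) -> (3*lim + 6*p = 13 or 3*lim + 6*p = 2*store(arr, u + 2, lim - 4)[4] + 9)) and ((not (3*p = -3 <-> 2*pos != -7)) -> (9*lim = -8 or 9*lim = 2*store(store(arr, pos + 3, 3), u + 2, lim - 4)[4] - 12))


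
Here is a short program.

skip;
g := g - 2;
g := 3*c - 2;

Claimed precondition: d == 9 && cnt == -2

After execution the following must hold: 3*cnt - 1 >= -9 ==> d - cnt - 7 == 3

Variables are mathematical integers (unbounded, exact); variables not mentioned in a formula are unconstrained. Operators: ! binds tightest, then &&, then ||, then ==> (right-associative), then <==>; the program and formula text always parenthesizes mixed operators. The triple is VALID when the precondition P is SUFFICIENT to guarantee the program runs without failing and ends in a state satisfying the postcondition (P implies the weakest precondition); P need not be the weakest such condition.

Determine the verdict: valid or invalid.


Working backward. After the program, the postcondition 3*cnt - 1 >= -9 ==> d - cnt - 7 == 3 must hold; in canonical form it is 3*cnt >= -8 ==> d == cnt + 10.
Before g := 3*c - 2: 3*cnt >= -8 ==> d == cnt + 10
Before g := g - 2: 3*cnt >= -8 ==> d == cnt + 10
Before skip: 3*cnt >= -8 ==> d == cnt + 10
The weakest precondition is 3*cnt >= -8 ==> d == cnt + 10.
Check whether d == 9 && cnt == -2 implies it.
Countermodel: at the initial state cnt = -2, d = 9, the precondition holds but the weakest precondition fails.
Answer: invalid


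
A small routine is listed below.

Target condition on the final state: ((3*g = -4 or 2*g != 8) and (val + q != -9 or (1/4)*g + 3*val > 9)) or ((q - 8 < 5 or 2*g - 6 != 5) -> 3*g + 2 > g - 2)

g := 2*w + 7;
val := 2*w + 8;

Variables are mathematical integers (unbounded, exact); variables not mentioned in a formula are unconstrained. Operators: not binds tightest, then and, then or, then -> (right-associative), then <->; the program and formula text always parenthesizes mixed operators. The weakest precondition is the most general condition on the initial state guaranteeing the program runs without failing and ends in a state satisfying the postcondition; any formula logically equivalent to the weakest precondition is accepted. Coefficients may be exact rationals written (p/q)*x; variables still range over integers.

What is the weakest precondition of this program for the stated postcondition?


Working backward. After the program, the postcondition ((3*g = -4 or 2*g != 8) and (val + q != -9 or (1/4)*g + 3*val > 9)) or ((q - 8 < 5 or 2*g - 6 != 5) -> 3*g + 2 > g - 2) must hold; in canonical form it is ((3*g = -4 or 2*g != 8) and (q + val != -9 or (1/4)*g + 3*val > 9)) or ((q < 13 or 2*g != 11) -> 2*g > -4).
Before val := 2*w + 8: ((3*g = -4 or 2*g != 8) and (q + 2*w != -17 or (1/4)*g + 6*w > -15)) or ((q < 13 or 2*g != 11) -> 2*g > -4)
Before g := 2*w + 7: ((6*w = -25 or 4*w != -6) and (q + 2*w != -17 or (13/2)*w > -67/4)) or ((q < 13 or 4*w != -3) -> 4*w > -18)
Answer: WP = ((6*w = -25 or 4*w != -6) and (q + 2*w != -17 or (13/2)*w > -67/4)) or ((q < 13 or 4*w != -3) -> 4*w > -18)


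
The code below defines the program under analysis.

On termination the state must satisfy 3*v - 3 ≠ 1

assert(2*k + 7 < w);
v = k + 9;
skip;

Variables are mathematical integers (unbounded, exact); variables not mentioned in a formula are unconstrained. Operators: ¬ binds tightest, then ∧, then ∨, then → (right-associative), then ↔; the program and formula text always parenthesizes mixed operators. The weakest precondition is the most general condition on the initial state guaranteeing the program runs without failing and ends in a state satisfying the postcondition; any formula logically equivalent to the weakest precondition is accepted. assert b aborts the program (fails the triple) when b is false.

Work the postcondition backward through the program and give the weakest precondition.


Working backward. After the program, the postcondition 3*v - 3 ≠ 1 must hold; in canonical form it is 3*v ≠ 4.
Before skip: 3*v ≠ 4
Before v := k + 9: 3*k ≠ -23
Before assert 2*k + 7 < w: 2*k < w - 7 ∧ 3*k ≠ -23
Answer: WP = 2*k < w - 7 ∧ 3*k ≠ -23


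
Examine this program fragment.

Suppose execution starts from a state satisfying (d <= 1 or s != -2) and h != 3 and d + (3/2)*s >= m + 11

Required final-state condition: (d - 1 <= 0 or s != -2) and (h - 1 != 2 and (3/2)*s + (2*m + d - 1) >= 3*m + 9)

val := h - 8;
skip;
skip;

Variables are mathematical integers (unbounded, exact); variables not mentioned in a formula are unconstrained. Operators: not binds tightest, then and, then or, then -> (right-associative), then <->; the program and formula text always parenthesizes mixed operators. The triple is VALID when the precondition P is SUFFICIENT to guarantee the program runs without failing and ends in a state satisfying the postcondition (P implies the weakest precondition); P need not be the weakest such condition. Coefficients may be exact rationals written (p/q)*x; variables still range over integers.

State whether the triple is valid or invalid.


Working backward. After the program, the postcondition (d - 1 <= 0 or s != -2) and (h - 1 != 2 and (3/2)*s + (2*m + d - 1) >= 3*m + 9) must hold; in canonical form it is (d <= 1 or s != -2) and h != 3 and d + (3/2)*s >= m + 10.
Before skip: (d <= 1 or s != -2) and h != 3 and d + (3/2)*s >= m + 10
Before skip: (d <= 1 or s != -2) and h != 3 and d + (3/2)*s >= m + 10
Before val := h - 8: (d <= 1 or s != -2) and h != 3 and d + (3/2)*s >= m + 10
The weakest precondition is (d <= 1 or s != -2) and h != 3 and d + (3/2)*s >= m + 10.
Check whether (d <= 1 or s != -2) and h != 3 and d + (3/2)*s >= m + 11 implies it.
Every state satisfying the precondition satisfies the weakest precondition: the implication holds.
Answer: valid


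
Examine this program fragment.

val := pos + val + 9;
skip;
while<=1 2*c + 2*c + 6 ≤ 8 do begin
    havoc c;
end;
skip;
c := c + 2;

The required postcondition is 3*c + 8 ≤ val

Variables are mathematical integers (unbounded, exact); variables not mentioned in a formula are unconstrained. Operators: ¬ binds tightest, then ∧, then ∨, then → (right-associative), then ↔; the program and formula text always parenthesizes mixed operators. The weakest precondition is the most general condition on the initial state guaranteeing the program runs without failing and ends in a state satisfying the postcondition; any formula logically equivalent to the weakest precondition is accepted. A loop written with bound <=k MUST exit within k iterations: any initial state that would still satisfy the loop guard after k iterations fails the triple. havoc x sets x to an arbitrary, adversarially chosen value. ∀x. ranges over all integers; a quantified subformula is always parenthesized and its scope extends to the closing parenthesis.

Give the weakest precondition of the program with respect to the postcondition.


Working backward. After the program, the postcondition 3*c + 8 ≤ val must hold; in canonical form it is 3*c ≤ val - 8.
Before c := c + 2: 3*c ≤ val - 14
Before skip: 3*c ≤ val - 14
Before the loop (bound <=1), unroll the exhaustion recursion (WP_0 = exit-now case; WP_j = one more guarded iteration, up to j = 1):
  WP_0: (¬(4*c ≤ 2)) ∧ 3*c ≤ val - 14
  WP_1: (4*c ≤ 2 → (∀c_1. ((¬(4*c_1 ≤ 2)) ∧ 3*c_1 ≤ val - 14))) ∧ ((¬(4*c ≤ 2)) → 3*c ≤ val - 14)
So before the loop: (4*c ≤ 2 → (∀c_1. ((¬(4*c_1 ≤ 2)) ∧ 3*c_1 ≤ val - 14))) ∧ ((¬(4*c ≤ 2)) → 3*c ≤ val - 14)
Before skip: (4*c ≤ 2 → (∀c_1. ((¬(4*c_1 ≤ 2)) ∧ 3*c_1 ≤ val - 14))) ∧ ((¬(4*c ≤ 2)) → 3*c ≤ val - 14)
Before val := pos + val + 9: (4*c ≤ 2 → (∀c_1. ((¬(4*c_1 ≤ 2)) ∧ 3*c_1 ≤ pos + val - 5))) ∧ ((¬(4*c ≤ 2)) → 3*c ≤ pos + val - 5)
Answer: WP = (4*c ≤ 2 → (∀c_1. ((¬(4*c_1 ≤ 2)) ∧ 3*c_1 ≤ pos + val - 5))) ∧ ((¬(4*c ≤ 2)) → 3*c ≤ pos + val - 5)


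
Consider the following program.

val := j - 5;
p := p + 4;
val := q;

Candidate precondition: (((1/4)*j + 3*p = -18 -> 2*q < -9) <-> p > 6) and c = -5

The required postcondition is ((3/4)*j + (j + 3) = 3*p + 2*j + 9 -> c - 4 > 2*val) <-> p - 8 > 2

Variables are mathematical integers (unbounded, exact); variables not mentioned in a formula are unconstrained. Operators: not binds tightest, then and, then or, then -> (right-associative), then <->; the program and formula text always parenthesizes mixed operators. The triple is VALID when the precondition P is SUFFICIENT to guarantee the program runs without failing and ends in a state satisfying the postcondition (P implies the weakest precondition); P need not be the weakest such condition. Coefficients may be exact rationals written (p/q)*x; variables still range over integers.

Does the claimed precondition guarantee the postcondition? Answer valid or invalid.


Working backward. After the program, the postcondition ((3/4)*j + (j + 3) = 3*p + 2*j + 9 -> c - 4 > 2*val) <-> p - 8 > 2 must hold; in canonical form it is ((1/4)*j + 3*p = -6 -> c > 2*val + 4) <-> p > 10.
Before val := q: ((1/4)*j + 3*p = -6 -> c > 2*q + 4) <-> p > 10
Before p := p + 4: ((1/4)*j + 3*p = -18 -> c > 2*q + 4) <-> p > 6
Before val := j - 5: ((1/4)*j + 3*p = -18 -> c > 2*q + 4) <-> p > 6
The weakest precondition is ((1/4)*j + 3*p = -18 -> c > 2*q + 4) <-> p > 6.
Check whether (((1/4)*j + 3*p = -18 -> 2*q < -9) <-> p > 6) and c = -5 implies it.
Every state satisfying the precondition satisfies the weakest precondition: the implication holds.
Answer: valid


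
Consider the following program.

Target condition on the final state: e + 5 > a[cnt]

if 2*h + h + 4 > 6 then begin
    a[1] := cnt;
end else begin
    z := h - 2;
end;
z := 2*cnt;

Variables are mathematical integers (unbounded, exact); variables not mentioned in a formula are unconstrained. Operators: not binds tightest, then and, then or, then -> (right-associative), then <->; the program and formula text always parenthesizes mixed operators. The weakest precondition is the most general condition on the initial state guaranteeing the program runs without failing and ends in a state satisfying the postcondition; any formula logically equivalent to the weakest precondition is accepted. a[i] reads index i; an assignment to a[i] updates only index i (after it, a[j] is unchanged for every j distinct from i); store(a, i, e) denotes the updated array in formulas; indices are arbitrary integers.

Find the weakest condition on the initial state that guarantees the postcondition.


Working backward. After the program, the postcondition e + 5 > a[cnt] must hold; in canonical form it is e > a[cnt] - 5.
Before z := 2*cnt: e > a[cnt] - 5
Then branch requires e > store(a, 1, cnt)[cnt] - 5; else branch requires e > a[cnt] - 5.
Before the if: (3*h > 2 -> e > store(a, 1, cnt)[cnt] - 5) and ((not (3*h > 2)) -> e > a[cnt] - 5)
Answer: WP = (3*h > 2 -> e > store(a, 1, cnt)[cnt] - 5) and ((not (3*h > 2)) -> e > a[cnt] - 5)


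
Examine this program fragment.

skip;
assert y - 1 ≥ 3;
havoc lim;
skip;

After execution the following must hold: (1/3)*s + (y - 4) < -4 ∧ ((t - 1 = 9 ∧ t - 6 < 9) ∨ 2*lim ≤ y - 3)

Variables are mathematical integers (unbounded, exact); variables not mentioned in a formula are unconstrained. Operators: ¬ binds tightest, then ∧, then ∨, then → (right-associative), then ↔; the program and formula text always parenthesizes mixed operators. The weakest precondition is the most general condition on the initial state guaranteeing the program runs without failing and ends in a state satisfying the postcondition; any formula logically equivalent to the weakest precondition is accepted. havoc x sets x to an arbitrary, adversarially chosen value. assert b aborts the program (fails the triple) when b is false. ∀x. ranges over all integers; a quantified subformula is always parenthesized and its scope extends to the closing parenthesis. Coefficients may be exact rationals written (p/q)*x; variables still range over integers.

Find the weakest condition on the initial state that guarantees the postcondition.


Working backward. After the program, the postcondition (1/3)*s + (y - 4) < -4 ∧ ((t - 1 = 9 ∧ t - 6 < 9) ∨ 2*lim ≤ y - 3) must hold; in canonical form it is (1/3)*s + y < 0 ∧ ((t = 10 ∧ t < 15) ∨ 2*lim ≤ y - 3).
Before skip: (1/3)*s + y < 0 ∧ ((t = 10 ∧ t < 15) ∨ 2*lim ≤ y - 3)
Before havoc lim: ∀lim_1. ((1/3)*s + y < 0 ∧ ((t = 10 ∧ t < 15) ∨ 2*lim_1 ≤ y - 3))
Before assert y - 1 ≥ 3: y ≥ 4 ∧ (∀lim_1. ((1/3)*s + y < 0 ∧ ((t = 10 ∧ t < 15) ∨ 2*lim_1 ≤ y - 3)))
Before skip: y ≥ 4 ∧ (∀lim_1. ((1/3)*s + y < 0 ∧ ((t = 10 ∧ t < 15) ∨ 2*lim_1 ≤ y - 3)))
Answer: WP = y ≥ 4 ∧ (∀lim_1. ((1/3)*s + y < 0 ∧ ((t = 10 ∧ t < 15) ∨ 2*lim_1 ≤ y - 3)))
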